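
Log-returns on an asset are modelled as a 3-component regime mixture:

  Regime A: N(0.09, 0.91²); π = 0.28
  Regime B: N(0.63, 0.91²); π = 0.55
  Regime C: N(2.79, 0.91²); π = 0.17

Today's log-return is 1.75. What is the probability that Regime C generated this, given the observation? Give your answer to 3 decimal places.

0.222

The responsibility of component k is π_k f_k(x) divided by Σ_j π_j f_j(x).
Evaluate each component's likelihood at the observed value:
  f_A = (1/(0.91·√(2π)))·exp(−(1.75−0.09)²/(2·0.91²)) = 0.438398·exp(-1.66381) = 0.0830397
  f_B = (1/(0.91·√(2π)))·exp(−(1.75−0.63)²/(2·0.91²)) = 0.438398·exp(-0.75740) = 0.205559
  f_C = (1/(0.91·√(2π)))·exp(−(1.75−2.79)²/(2·0.91²)) = 0.438398·exp(-0.65306) = 0.228164
Multiply by the mixture weights:
  π_A·f_A = 0.28 × 0.0830397 = 0.0232511
  π_B·f_B = 0.55 × 0.205559 = 0.113057
  π_C·f_C = 0.17 × 0.228164 = 0.0387879
Normaliser: 0.0232511 + 0.113057 + 0.0387879 = 0.175096
P(Regime C | 1.75) = 0.0387879 / 0.175096 ≈ 0.222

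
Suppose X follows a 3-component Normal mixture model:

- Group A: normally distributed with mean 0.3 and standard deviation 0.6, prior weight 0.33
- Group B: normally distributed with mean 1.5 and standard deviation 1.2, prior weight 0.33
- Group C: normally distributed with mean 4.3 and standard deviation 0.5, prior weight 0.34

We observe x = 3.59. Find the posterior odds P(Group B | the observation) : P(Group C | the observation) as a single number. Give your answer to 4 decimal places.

0.2432

Posterior odds = (w_i f_i(x)) / (w_j f_j(x)); the normalising sum cancels.
Component likelihoods at x = 3.59:
  L_A = 1.967e-07
  L_B = 0.0729514
  L_C = 0.291128
0.024074 / 0.0989836 ≈ 0.2432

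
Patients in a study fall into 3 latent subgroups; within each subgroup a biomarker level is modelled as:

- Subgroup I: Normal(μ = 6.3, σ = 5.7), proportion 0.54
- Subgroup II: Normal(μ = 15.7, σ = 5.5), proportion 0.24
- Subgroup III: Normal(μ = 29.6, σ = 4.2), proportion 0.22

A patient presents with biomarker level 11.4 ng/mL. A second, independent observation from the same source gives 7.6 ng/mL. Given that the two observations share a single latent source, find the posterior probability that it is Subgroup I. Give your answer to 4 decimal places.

The responsibility of component k is π_k f_k(x) divided by Σ_j π_j f_j(x).
Since both observations come from the same component, the likelihood for component k is f_k(x₁)·f_k(x₂).
  p_I = [0.0469026] × [0.068193] = 0.00319843
  p_II = [0.0534341] × [0.0245229] = 0.00131036
  p_III = [7.94544e-06] × [1.04629e-07] = 8.31325e-13
Weight by the priors:
  π_I·p_I = 0.54 × 0.00319843 = 0.00172715
  π_II·p_II = 0.24 × 0.00131036 = 0.000314486
  π_III·p_III = 0.22 × 8.31325e-13 = 1.82891e-13
Sum: 0.00172715 + 0.000314486 + 1.82891e-13 = 0.00204164
P(Subgroup I | data) = 0.00172715 / 0.00204164 ≈ 0.8460

0.8460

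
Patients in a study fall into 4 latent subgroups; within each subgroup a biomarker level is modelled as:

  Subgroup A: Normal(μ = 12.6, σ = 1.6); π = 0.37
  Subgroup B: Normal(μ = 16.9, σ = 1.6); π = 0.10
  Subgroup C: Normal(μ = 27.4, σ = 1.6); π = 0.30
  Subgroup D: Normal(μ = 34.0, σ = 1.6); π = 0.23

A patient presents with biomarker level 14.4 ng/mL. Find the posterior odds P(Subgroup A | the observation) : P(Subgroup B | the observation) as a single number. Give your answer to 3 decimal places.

The posterior odds equal the prior odds times the likelihood ratio: (P(Z=i)/P(Z=j))·(f_i(x)/f_j(x)).
Component likelihoods at x = 14.4 ng/mL:
  L_A = (1/(1.6·√(2π)))·exp(−(14.4−12.6)²/(2·1.6²)) = 0.249339·exp(-0.63281) = 0.132423
  L_B = (1/(1.6·√(2π)))·exp(−(14.4−16.9)²/(2·1.6²)) = 0.249339·exp(-1.22070) = 0.0735606
  L_C = (1/(1.6·√(2π)))·exp(−(14.4−27.4)²/(2·1.6²)) = 0.249339·exp(-33.00781) = 1.1526e-15
  L_D = (1/(1.6·√(2π)))·exp(−(14.4−34.0)²/(2·1.6²)) = 0.249339·exp(-75.03125) = 6.4734e-34
Posterior odds = (P(Z=A)·L_A) / (P(Z=B)·L_B) = (0.37·0.132423) / (0.10·0.0735606) = 0.0489965 / 0.00735606 ≈ 6.661

6.661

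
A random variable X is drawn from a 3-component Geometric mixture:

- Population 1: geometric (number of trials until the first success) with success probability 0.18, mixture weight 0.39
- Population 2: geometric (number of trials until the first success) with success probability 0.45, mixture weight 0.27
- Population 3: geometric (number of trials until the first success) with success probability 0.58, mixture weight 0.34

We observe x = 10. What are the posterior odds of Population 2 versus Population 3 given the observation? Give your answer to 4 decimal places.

6.9773

The posterior odds equal the prior odds times the likelihood ratio: (P(Z=i)/P(Z=j))·(f_i(x)/f_j(x)).
Evaluate each component's likelihood at the observed value:
  L_1 = 0.18·(1−0.18)^9 = 0.18·0.16762 = 0.0301715
  L_2 = 0.45·(1−0.45)^9 = 0.45·0.00460537 = 0.00207241
  L_3 = 0.58·(1−0.58)^9 = 0.58·0.000406671 = 0.000235869
Odds = (0.27/0.34) × (0.00207241/0.000235869) = 0.794118 × 8.78628 ≈ 6.9773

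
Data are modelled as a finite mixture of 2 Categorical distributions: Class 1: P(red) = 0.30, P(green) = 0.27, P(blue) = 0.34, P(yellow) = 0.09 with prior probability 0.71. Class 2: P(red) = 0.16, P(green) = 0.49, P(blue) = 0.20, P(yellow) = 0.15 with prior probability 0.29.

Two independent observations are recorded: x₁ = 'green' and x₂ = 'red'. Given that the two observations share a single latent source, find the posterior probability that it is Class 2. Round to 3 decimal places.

0.283

Apply Bayes' rule: the posterior for each component is proportional to its prior times its likelihood at x.
Since both observations come from the same component, the likelihood for component k is f_k(x₁)·f_k(x₂).
  p_1 = [P(green | comp) = 0.27] × [0.3] = 0.081
  p_2 = [P(green | comp) = 0.49] × [0.16] = 0.0784
Unnormalised posteriors:
  P(Z=1)·p_1 = 0.71 × 0.081 = 0.05751
  P(Z=2)·p_2 = 0.29 × 0.0784 = 0.022736
Sum: 0.05751 + 0.022736 = 0.080246
Responsibility of Class 2: 0.022736 / 0.080246 ≈ 0.283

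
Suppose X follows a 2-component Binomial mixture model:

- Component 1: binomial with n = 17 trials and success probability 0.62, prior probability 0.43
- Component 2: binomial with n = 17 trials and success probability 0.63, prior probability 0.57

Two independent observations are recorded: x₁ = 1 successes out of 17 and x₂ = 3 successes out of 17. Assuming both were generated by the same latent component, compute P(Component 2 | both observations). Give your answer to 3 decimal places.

0.388

Posterior ∝ prior × likelihood, so P(k | x) ∝ P(Z=k) f_k(x); normalise over all components.
Since both observations come from the same component, the likelihood for component k is f_k(x₁)·f_k(x₂).
  p_1 = [1.99241e-06] × [0.000212156] = 4.227e-10
  p_2 = [1.32135e-06] × [0.000153234] = 2.02475e-10
Multiply by the mixture weights:
  P(Z=1)·p_1 = 0.43 × 4.227e-10 = 1.81761e-10
  P(Z=2)·p_2 = 0.57 × 2.02475e-10 = 1.15411e-10
Denominator: 1.81761e-10 + 1.15411e-10 = 2.97172e-10
P(Component 2 | x₁,x₂) ≈ 0.388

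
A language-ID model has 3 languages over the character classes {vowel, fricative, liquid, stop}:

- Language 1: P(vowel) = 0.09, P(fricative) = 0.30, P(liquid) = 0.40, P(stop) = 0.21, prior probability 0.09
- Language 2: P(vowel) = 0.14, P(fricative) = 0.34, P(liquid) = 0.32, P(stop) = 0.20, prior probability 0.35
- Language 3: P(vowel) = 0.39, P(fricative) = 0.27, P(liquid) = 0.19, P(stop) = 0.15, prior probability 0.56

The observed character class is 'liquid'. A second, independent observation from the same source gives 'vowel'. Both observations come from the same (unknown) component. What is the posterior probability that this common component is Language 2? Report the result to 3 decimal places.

The responsibility of component k is π_k f_k(x) divided by Σ_j π_j f_j(x).
Since both observations come from the same component, the likelihood for component k is f_k(x₁)·f_k(x₂).
  f_1 = [P(liquid | comp) = 0.40] × [0.09] = 0.036
  f_2 = [P(liquid | comp) = 0.32] × [0.14] = 0.0448
  f_3 = [P(liquid | comp) = 0.19] × [0.39] = 0.0741
Multiply by the mixture weights:
  π_1·f_1 = 0.09 × 0.036 = 0.00324
  π_2·f_2 = 0.35 × 0.0448 = 0.01568
  π_3·f_3 = 0.56 × 0.0741 = 0.041496
Marginal: 0.00324 + 0.01568 + 0.041496 = 0.060416
Responsibility of Language 2: 0.01568 / 0.060416 ≈ 0.260

0.260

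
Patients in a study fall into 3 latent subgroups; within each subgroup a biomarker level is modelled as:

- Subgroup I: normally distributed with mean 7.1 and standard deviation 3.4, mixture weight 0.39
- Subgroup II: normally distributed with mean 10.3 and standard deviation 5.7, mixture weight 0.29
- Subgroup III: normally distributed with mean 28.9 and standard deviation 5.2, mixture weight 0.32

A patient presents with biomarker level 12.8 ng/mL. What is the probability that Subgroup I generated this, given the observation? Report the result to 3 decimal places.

0.376

Posterior ∝ prior × likelihood, so P(k | x) ∝ π_k f_k(x); normalise over all components.
Component likelihoods at x = 12.8 ng/mL:
  p_I = 0.0287824
  p_II = 0.0635716
  p_III = 0.000635765
Prior × likelihood for each component:
  π_I·p_I = 0.39 × 0.0287824 = 0.0112251
  π_II·p_II = 0.29 × 0.0635716 = 0.0184358
  π_III·p_III = 0.32 × 0.000635765 = 0.000203445
Marginal: 0.0112251 + 0.0184358 + 0.000203445 = 0.0298644
Responsibility of Subgroup I: 0.0112251 / 0.0298644 ≈ 0.376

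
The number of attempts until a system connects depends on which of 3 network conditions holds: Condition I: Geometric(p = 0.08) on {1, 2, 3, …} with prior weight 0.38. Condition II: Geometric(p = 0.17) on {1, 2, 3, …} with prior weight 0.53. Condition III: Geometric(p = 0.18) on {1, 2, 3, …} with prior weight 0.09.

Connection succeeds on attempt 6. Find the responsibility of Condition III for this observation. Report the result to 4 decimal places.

The responsibility of component k is π_k f_k(x) divided by Σ_j π_j f_j(x).
Component likelihoods at x = 6:
  L_I = 0.0527265
  L_II = 0.0669637
  L_III = 0.0667332
Prior × likelihood for each component:
  π_I·L_I = 0.38 × 0.0527265 = 0.0200361
  π_II·L_II = 0.53 × 0.0669637 = 0.0354908
  π_III·L_III = 0.09 × 0.0667332 = 0.00600599
Sum: 0.0200361 + 0.0354908 + 0.00600599 = 0.0615328
Responsibility of Condition III: 0.00600599 / 0.0615328 ≈ 0.0976

0.0976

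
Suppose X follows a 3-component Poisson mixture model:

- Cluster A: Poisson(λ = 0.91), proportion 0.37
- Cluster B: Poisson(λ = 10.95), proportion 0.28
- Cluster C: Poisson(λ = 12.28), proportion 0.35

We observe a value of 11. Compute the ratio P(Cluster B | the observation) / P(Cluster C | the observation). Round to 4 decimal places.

Posterior odds = (P(Z=i) f_i(x)) / (P(Z=j) f_j(x)); the normalising sum cancels.
Poisson probabilities:
  L_A = 3.57348e-09
  L_B = 0.119364
  L_C = 0.111401
0.033422 / 0.0389904 ≈ 0.8572

0.8572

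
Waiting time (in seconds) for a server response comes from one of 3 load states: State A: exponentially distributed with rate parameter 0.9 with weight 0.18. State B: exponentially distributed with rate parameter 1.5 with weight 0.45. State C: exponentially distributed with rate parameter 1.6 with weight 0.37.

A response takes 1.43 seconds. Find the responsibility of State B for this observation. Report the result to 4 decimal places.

By Bayes' theorem, P(k | x) = π_k f_k(x) / Σ_j π_j f_j(x).
Component likelihoods at x = 1.43 seconds:
  f_A = 0.248488
  f_B = 0.175602
  f_C = 0.162351
Unnormalised posteriors:
  π_A·f_A = 0.18 × 0.248488 = 0.0447278
  π_B·f_B = 0.45 × 0.175602 = 0.0790209
  π_C·f_C = 0.37 × 0.162351 = 0.0600698
Denominator: 0.0447278 + 0.0790209 + 0.0600698 = 0.183819
P(State B | data) = 0.0790209 / 0.183819 ≈ 0.4299

0.4299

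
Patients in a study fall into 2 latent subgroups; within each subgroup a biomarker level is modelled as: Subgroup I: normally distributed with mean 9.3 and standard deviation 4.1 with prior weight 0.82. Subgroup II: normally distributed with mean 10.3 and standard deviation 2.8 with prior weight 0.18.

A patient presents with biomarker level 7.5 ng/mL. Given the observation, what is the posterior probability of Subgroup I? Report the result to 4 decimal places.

The responsibility of component k is w_k f_k(x) divided by Σ_j w_j f_j(x).
Normal densities:
  f_I = 0.0883635
  f_II = 0.0864181
Unnormalised posteriors:
  w_I·f_I = 0.82 × 0.0883635 = 0.072458
  w_II·f_II = 0.18 × 0.0864181 = 0.0155553
Denominator: 0.072458 + 0.0155553 = 0.0880133
P(Subgroup I | data) = 0.072458 / 0.0880133 ≈ 0.8233

0.8233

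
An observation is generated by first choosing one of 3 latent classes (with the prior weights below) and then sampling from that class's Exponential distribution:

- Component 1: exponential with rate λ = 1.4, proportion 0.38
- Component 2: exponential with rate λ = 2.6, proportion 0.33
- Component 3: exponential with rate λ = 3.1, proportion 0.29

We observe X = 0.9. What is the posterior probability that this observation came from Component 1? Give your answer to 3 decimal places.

By Bayes' theorem, P(k | x) = π_k f_k(x) / Σ_j π_j f_j(x).
Evaluate each component's likelihood at the observed value:
  L_1 = 0.397116
  L_2 = 0.250452
  L_3 = 0.190406
Unnormalised posteriors:
  π_1·L_1 = 0.38 × 0.397116 = 0.150904
  π_2·L_2 = 0.33 × 0.250452 = 0.0826491
  π_3·L_3 = 0.29 × 0.190406 = 0.0552177
Denominator: 0.150904 + 0.0826491 + 0.0552177 = 0.288771
So the posterior for Component 1 is 0.150904 / 0.288771 ≈ 0.523.

0.523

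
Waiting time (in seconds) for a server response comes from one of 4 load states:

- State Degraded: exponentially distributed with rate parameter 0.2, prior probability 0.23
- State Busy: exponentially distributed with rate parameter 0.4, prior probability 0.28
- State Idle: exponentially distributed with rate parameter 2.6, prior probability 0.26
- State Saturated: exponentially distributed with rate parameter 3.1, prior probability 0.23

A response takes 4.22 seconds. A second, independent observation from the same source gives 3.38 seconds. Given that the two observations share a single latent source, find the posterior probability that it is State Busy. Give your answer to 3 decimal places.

0.516

P(component k | x) = π_k·f_k(x) / marginal(x), where marginal(x) = Σ_j π_j·f_j(x).
Since both observations come from the same component, the likelihood for component k is f_k(x₁)·f_k(x₂).
  p_Degraded = [0.2·e^(−0.2·4.22) = 0.2·e^(−0.8440) = 0.0859974] × [0.10173] = 0.00874848
  p_Busy = [0.4·e^(−0.4·4.22) = 0.4·e^(−1.6880) = 0.0739556] × [0.103489] = 0.00765358
  p_Idle = [2.6·e^(−2.6·4.22) = 2.6·e^(−10.9720) = 4.46575e-05] × [0.000396637] = 1.77128e-08
  p_Saturated = [3.1·e^(−3.1·4.22) = 3.1·e^(−13.0820) = 6.45537e-06] × [8.72618e-05] = 5.63307e-10
Unnormalised posteriors:
  π_Degraded·p_Degraded = 0.23 × 0.00874848 = 0.00201215
  π_Busy·p_Busy = 0.28 × 0.00765358 = 0.002143
  π_Idle·p_Idle = 0.26 × 1.77128e-08 = 4.60533e-09
  π_Saturated·p_Saturated = 0.23 × 5.63307e-10 = 1.29561e-10
Normaliser: 0.00201215 + 0.002143 + 4.60533e-09 + 1.29561e-10 = 0.00415516
So the posterior for State Busy is 0.002143 / 0.00415516 ≈ 0.516.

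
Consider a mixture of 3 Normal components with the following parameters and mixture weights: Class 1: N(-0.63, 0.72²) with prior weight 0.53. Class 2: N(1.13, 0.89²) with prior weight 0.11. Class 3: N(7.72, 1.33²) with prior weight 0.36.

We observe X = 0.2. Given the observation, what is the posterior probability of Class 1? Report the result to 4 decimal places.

P(component k | x) = π_k·f_k(x) / marginal(x), where marginal(x) = Σ_j π_j·f_j(x).
Evaluate each component's likelihood at the observed value:
  L_1 = 0.285109
  L_2 = 0.259666
  L_3 = 3.42787e-08
Prior × likelihood for each component:
  π_1·L_1 = 0.53 × 0.285109 = 0.151108
  π_2·L_2 = 0.11 × 0.259666 = 0.0285633
  π_3·L_3 = 0.36 × 3.42787e-08 = 1.23403e-08
Sum: 0.151108 + 0.0285633 + 1.23403e-08 = 0.179671
Responsibility of Class 1: 0.151108 / 0.179671 ≈ 0.8410

0.8410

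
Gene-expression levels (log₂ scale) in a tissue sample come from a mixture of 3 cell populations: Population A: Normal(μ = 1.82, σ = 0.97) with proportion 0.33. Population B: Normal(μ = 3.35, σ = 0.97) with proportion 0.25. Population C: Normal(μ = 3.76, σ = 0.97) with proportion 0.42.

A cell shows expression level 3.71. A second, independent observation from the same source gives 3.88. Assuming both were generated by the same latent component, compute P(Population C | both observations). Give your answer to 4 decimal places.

P(component k | x) = π_k·f_k(x) / marginal(x), where marginal(x) = Σ_j π_j·f_j(x).
Since both observations come from the same component, the likelihood for component k is f_k(x₁)·f_k(x₂).
  L_A = [(1/(0.97·√(2π)))·exp(−(3.71−1.82)²/(2·0.97²)) = 0.411281·exp(-1.89824) = 0.0616233] × [0.0431292] = 0.00265777
  L_B = [(1/(0.97·√(2π)))·exp(−(3.71−3.35)²/(2·0.97²)) = 0.411281·exp(-0.06887) = 0.383909] × [0.35425] = 0.136
  L_C = [(1/(0.97·√(2π)))·exp(−(3.71−3.76)²/(2·0.97²)) = 0.411281·exp(-0.00133) = 0.410735] × [0.408145] = 0.16764
Prior × likelihood for each component:
  π_A·L_A = 0.33 × 0.00265777 = 0.000877063
  π_B·L_B = 0.25 × 0.136 = 0.034
  π_C·L_C = 0.42 × 0.16764 = 0.0704086
Marginal: 0.000877063 + 0.034 + 0.0704086 = 0.105286
Responsibility of Population C: 0.0704086 / 0.105286 ≈ 0.6687

0.6687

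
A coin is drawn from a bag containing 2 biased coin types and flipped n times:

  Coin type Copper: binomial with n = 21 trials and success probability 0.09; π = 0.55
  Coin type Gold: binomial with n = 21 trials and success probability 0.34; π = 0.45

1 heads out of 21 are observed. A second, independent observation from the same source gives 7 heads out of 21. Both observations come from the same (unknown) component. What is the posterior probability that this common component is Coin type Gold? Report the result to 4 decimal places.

The responsibility of component k is w_k f_k(x) divided by Σ_j w_j f_j(x).
Since both observations come from the same component, the likelihood for component k is f_k(x₁)·f_k(x₂).
  L_Copper = [C(21,1)·0.09^1·0.91^20 = 21·0.09·0.151645 = 0.286609] × [0.00148519] = 0.000425669
  L_Gold = [C(21,1)·0.34^1·0.66^20 = 21·0.34·0.000245968 = 0.00175621] × [0.181749] = 0.00031919
Unnormalised posteriors:
  w_Copper·L_Copper = 0.55 × 0.000425669 = 0.000234118
  w_Gold·L_Gold = 0.45 × 0.00031919 = 0.000143636
Evidence: 0.000234118 + 0.000143636 = 0.000377753
P(Coin type Gold | x) ≈ 0.3802

0.3802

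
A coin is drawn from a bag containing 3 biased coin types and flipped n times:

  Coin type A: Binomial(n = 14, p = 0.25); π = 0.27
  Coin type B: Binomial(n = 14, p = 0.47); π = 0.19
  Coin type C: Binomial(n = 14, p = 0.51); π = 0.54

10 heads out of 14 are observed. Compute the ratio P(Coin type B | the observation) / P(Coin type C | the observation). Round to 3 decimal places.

0.213

Posterior odds = (π_i f_i(x)) / (π_j f_j(x)); the normalising sum cancels.
Binomial probabilities:
  L_A = 0.00030205
  L_B = 0.0415447
  L_C = 0.0686942
0.0078935 / 0.0370949 ≈ 0.213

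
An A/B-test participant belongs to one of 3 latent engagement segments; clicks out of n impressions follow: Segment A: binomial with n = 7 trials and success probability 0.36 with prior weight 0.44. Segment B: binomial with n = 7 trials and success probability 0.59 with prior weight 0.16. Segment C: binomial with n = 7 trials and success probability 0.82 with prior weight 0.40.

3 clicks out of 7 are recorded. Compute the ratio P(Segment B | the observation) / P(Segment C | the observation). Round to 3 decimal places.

4.011

Posterior odds = (π_i f_i(x)) / (π_j f_j(x)); the normalising sum cancels.
Evaluate each component's likelihood at the observed value:
  L_A = 0.273965
  L_B = 0.203123
  L_C = 0.0202581
Posterior odds = (π_B·L_B) / (π_C·L_C) = (0.16·0.203123) / (0.40·0.0202581) = 0.0324997 / 0.00810326 ≈ 4.011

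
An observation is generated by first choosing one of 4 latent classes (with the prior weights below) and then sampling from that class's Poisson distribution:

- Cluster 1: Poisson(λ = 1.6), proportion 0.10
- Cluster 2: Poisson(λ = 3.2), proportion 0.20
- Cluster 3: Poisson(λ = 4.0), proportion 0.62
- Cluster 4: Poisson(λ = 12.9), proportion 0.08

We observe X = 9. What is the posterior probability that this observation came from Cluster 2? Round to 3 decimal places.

Apply Bayes' rule: the posterior for each component is proportional to its prior times its likelihood at x.
Evaluate each component's likelihood at the observed value:
  f_1 = e^(−1.6)·1.6^9/9! = 3.82336e-05
  f_2 = e^(−3.2)·3.2^9/9! = 0.00395225
  f_3 = e^(−4.0)·4.0^9/9! = 0.0132312
  f_4 = e^(−12.9)·12.9^9/9! = 0.0680998
Multiply by the mixture weights:
  P(Z=1)·f_1 = 0.10 × 3.82336e-05 = 3.82336e-06
  P(Z=2)·f_2 = 0.20 × 0.00395225 = 0.00079045
  P(Z=3)·f_3 = 0.62 × 0.0132312 = 0.00820334
  P(Z=4)·f_4 = 0.08 × 0.0680998 = 0.00544798
Sum: 3.82336e-06 + 0.00079045 + 0.00820334 + 0.00544798 = 0.0144456
P(Cluster 2 | 9) = 0.00079045 / 0.0144456 ≈ 0.055

0.055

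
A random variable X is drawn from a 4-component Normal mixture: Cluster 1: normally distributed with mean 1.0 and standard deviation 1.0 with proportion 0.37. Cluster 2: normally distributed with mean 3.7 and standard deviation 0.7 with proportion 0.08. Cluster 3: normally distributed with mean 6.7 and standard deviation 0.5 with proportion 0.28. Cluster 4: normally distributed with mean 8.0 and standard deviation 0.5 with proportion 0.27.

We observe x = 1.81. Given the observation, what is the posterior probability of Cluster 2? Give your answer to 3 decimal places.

0.011

The responsibility of component k is π_k f_k(x) divided by Σ_j π_j f_j(x).
Component likelihoods at x = 1.81:
  L_1 = (1/(1.0·√(2π)))·exp(−(1.81−1.0)²/(2·1.0²)) = 0.398942·exp(-0.32805) = 0.287369
  L_2 = (1/(0.7·√(2π)))·exp(−(1.81−3.7)²/(2·0.7²)) = 0.569918·exp(-3.64500) = 0.014887
  L_3 = (1/(0.5·√(2π)))·exp(−(1.81−6.7)²/(2·0.5²)) = 0.797885·exp(-47.82420) = 1.35567e-21
  L_4 = (1/(0.5·√(2π)))·exp(−(1.81−8.0)²/(2·0.5²)) = 0.797885·exp(-76.63220) = 4.17829e-34
Multiply by the mixture weights:
  π_1·L_1 = 0.37 × 0.287369 = 0.106326
  π_2·L_2 = 0.08 × 0.014887 = 0.00119096
  π_3·L_3 = 0.28 × 1.35567e-21 = 3.79588e-22
  π_4·L_4 = 0.27 × 4.17829e-34 = 1.12814e-34
Sum: 0.106326 + 0.00119096 + 3.79588e-22 + 1.12814e-34 = 0.107517
P(Cluster 2 | the observation) = 0.00119096 / 0.107517 ≈ 0.011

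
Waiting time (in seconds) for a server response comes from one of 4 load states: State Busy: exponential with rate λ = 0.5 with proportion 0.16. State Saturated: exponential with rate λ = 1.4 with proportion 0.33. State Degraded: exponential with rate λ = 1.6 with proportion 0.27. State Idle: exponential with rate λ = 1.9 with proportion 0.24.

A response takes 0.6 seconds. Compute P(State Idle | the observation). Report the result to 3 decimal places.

0.256

By Bayes' theorem, P(k | x) = π_k f_k(x) / Σ_j π_j f_j(x).
Evaluate each component's likelihood at the observed value:
  f_Busy = 0.370409
  f_Saturated = 0.604395
  f_Degraded = 0.612629
  f_Idle = 0.607656
Prior × likelihood for each component:
  π_Busy·f_Busy = 0.16 × 0.370409 = 0.0592655
  π_Saturated·f_Saturated = 0.33 × 0.604395 = 0.19945
  π_Degraded·f_Degraded = 0.27 × 0.612629 = 0.16541
  π_Idle·f_Idle = 0.24 × 0.607656 = 0.145837
Evidence: 0.0592655 + 0.19945 + 0.16541 + 0.145837 = 0.569963
Responsibility of State Idle: 0.145837 / 0.569963 ≈ 0.256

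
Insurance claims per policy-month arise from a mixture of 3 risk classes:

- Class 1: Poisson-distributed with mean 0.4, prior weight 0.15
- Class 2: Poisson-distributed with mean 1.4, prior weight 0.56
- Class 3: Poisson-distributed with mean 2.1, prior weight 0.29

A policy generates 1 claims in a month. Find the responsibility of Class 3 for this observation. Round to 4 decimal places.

0.2420

By Bayes' theorem, P(k | x) = w_k f_k(x) / Σ_j w_j f_j(x).
Evaluate each component's likelihood at the observed value:
  f_1 = 0.268128
  f_2 = 0.345236
  f_3 = 0.257158
Unnormalised posteriors:
  w_1·f_1 = 0.15 × 0.268128 = 0.0402192
  w_2·f_2 = 0.56 × 0.345236 = 0.193332
  w_3·f_3 = 0.29 × 0.257158 = 0.074576
Normaliser: 0.0402192 + 0.193332 + 0.074576 = 0.308127
So the posterior for Class 3 is 0.074576 / 0.308127 ≈ 0.2420.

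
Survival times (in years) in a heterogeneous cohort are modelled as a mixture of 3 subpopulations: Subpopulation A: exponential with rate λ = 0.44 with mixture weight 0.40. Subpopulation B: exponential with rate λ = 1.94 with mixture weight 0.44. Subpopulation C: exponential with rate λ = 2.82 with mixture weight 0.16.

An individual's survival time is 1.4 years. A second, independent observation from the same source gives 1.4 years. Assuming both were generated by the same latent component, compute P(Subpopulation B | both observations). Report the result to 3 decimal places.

The responsibility of component k is π_k f_k(x) divided by Σ_j π_j f_j(x).
Since both observations come from the same component, the likelihood for component k is f_k(x₁)·f_k(x₂).
  f_A = [0.44·e^(−0.44·1.4) = 0.44·e^(−0.6160) = 0.237644] × [0.237644] = 0.0564748
  f_B = [1.94·e^(−1.94·1.4) = 1.94·e^(−2.7160) = 0.128309] × [0.128309] = 0.0164633
  f_C = [2.82·e^(−2.82·1.4) = 2.82·e^(−3.9480) = 0.054407] × [0.054407] = 0.00296012
Weight by the priors:
  π_A·f_A = 0.40 × 0.0564748 = 0.0225899
  π_B·f_B = 0.44 × 0.0164633 = 0.00724383
  π_C·f_C = 0.16 × 0.00296012 = 0.000473619
Evidence: 0.0225899 + 0.00724383 + 0.000473619 = 0.0303074
P(Subpopulation B | x₁, x₂) ≈ 0.239

0.239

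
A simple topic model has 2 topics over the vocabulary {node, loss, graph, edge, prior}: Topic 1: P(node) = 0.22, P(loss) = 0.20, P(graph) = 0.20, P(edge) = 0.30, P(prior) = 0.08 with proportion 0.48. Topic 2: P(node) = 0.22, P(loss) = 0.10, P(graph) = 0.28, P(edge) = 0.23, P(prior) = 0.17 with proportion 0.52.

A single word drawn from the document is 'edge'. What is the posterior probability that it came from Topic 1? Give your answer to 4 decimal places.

0.5463

The responsibility of component k is P(Z=k) f_k(x) divided by Σ_j P(Z=j) f_j(x).
Categorical probabilities:
  f_1 = 0.3
  f_2 = 0.23
Weight by the priors:
  P(Z=1)·f_1 = 0.48 × 0.3 = 0.144
  P(Z=2)·f_2 = 0.52 × 0.23 = 0.1196
Evidence: 0.144 + 0.1196 = 0.2636
P(Topic 1 | 'edge') ≈ 0.5463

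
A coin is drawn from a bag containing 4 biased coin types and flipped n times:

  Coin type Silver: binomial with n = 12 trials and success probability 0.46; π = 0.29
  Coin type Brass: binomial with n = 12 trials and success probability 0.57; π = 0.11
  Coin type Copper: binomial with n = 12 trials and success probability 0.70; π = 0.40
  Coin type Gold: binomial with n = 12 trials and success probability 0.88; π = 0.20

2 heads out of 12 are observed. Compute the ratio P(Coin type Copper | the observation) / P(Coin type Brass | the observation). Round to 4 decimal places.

Posterior odds = (w_i f_i(x)) / (w_j f_j(x)); the normalising sum cancels.
Component likelihoods at x = 2 heads out of 12:
  f_Silver = C(12,2)·0.46^2·0.54^10 = 66·0.2116·0.00210833 = 0.029444
  f_Brass = C(12,2)·0.57^2·0.43^10 = 66·0.3249·0.000216115 = 0.00463424
  f_Copper = C(12,2)·0.70^2·0.30^10 = 66·0.49·5.9049e-06 = 0.000190964
  f_Gold = C(12,2)·0.88^2·0.12^10 = 66·0.7744·6.19174e-10 = 3.16462e-08
Posterior odds = (w_Copper·f_Copper) / (w_Brass·f_Brass) = (0.40·0.000190964) / (0.11·0.00463424) = 7.63858e-05 / 0.000509766 ≈ 0.1498

0.1498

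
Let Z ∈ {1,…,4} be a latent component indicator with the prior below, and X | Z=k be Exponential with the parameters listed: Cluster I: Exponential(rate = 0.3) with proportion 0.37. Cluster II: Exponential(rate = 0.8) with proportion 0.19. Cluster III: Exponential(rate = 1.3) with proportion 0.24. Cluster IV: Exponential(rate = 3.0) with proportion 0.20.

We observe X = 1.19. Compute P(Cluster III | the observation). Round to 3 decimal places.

0.302

The responsibility of component k is π_k f_k(x) divided by Σ_j π_j f_j(x).
Evaluate each component's likelihood at the observed value:
  p_I = 0.3·e^(−0.3·1.19) = 0.3·e^(−0.3570) = 0.209932
  p_II = 0.8·e^(−0.8·1.19) = 0.8·e^(−0.9520) = 0.308775
  p_III = 1.3·e^(−1.3·1.19) = 1.3·e^(−1.5470) = 0.276751
  p_IV = 3.0·e^(−3.0·1.19) = 3.0·e^(−3.5700) = 0.0844676
Multiply by the mixture weights:
  π_I·p_I = 0.37 × 0.209932 = 0.0776747
  π_II·p_II = 0.19 × 0.308775 = 0.0586672
  π_III·p_III = 0.24 × 0.276751 = 0.0664203
  π_IV·p_IV = 0.20 × 0.0844676 = 0.0168935
Denominator: 0.0776747 + 0.0586672 + 0.0664203 + 0.0168935 = 0.219656
Responsibility of Cluster III: 0.0664203 / 0.219656 ≈ 0.302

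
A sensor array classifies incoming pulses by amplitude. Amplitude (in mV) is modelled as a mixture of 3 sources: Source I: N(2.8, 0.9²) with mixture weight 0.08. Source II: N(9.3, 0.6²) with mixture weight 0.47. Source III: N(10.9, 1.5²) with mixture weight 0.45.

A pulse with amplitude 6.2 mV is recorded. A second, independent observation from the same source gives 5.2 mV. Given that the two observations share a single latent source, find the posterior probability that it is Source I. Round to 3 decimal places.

0.675

P(component k | x) = w_k·f_k(x) / marginal(x), where marginal(x) = Σ_j w_j·f_j(x).
Since both observations come from the same component, the likelihood for component k is f_k(x₁)·f_k(x₂).
  L_I = [0.000352881] × [0.0126622] = 4.46825e-06
  L_II = [1.06202e-06] × [4.82158e-11] = 5.12062e-17
  L_III = [0.00196298] × [0.000194631] = 3.82057e-07
Multiply by the mixture weights:
  w_I·L_I = 0.08 × 4.46825e-06 = 3.5746e-07
  w_II·L_II = 0.47 × 5.12062e-17 = 2.40669e-17
  w_III·L_III = 0.45 × 3.82057e-07 = 1.71926e-07
Evidence: 3.5746e-07 + 2.40669e-17 + 1.71926e-07 = 5.29386e-07
P(Source I | x) = 3.5746e-07 / 5.29386e-07 ≈ 0.675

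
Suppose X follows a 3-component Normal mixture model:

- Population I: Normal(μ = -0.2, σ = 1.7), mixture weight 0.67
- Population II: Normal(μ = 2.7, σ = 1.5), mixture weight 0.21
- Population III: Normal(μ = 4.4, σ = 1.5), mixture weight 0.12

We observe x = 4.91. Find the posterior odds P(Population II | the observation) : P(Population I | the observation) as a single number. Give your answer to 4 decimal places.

10.9935

Only the two components matter; the odds are (π_i f_i(x)) / (π_j f_j(x)).
Evaluate each component's likelihood at the observed value:
  f_I = 0.00256132
  f_II = 0.0898369
  f_III = 0.251025
Odds = (0.21/0.67) × (0.0898369/0.00256132) = 0.313433 × 35.0744 ≈ 10.9935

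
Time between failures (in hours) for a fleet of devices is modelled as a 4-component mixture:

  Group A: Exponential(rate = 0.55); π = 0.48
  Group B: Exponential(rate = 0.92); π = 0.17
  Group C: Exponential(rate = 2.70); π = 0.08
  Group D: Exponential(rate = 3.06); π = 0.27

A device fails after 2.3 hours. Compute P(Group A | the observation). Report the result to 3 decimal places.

0.788

Posterior ∝ prior × likelihood, so P(k | x) ∝ P(Z=k) f_k(x); normalise over all components.
Evaluate each component's likelihood at the observed value:
  L_A = 0.55·e^(−0.55·2.3) = 0.55·e^(−1.2650) = 0.155232
  L_B = 0.92·e^(−0.92·2.3) = 0.92·e^(−2.1160) = 0.110872
  L_C = 2.70·e^(−2.70·2.3) = 2.70·e^(−6.2100) = 0.00542494
  L_D = 3.06·e^(−3.06·2.3) = 3.06·e^(−7.0380) = 0.00268631
Multiply by the mixture weights:
  P(Z=A)·L_A = 0.48 × 0.155232 = 0.0745112
  P(Z=B)·L_B = 0.17 × 0.110872 = 0.0188482
  P(Z=C)·L_C = 0.08 × 0.00542494 = 0.000433995
  P(Z=D)·L_D = 0.27 × 0.00268631 = 0.000725305
Marginal: 0.0745112 + 0.0188482 + 0.000433995 + 0.000725305 = 0.0945187
P(Group A | the observation) = 0.0745112 / 0.0945187 ≈ 0.788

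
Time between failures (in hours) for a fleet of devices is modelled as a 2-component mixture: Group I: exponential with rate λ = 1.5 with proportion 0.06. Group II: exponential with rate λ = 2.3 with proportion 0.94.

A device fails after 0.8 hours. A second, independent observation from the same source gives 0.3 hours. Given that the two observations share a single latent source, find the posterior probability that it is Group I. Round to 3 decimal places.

0.061

By Bayes' theorem, P(k | x) = P(Z=k) f_k(x) / Σ_j P(Z=j) f_j(x).
Since both observations come from the same component, the likelihood for component k is f_k(x₁)·f_k(x₂).
  L_I = [0.451791] × [0.956442] = 0.432112
  L_II = [0.36528] × [1.15362] = 0.421396
Unnormalised posteriors:
  P(Z=I)·L_I = 0.06 × 0.432112 = 0.0259267
  P(Z=II)·L_II = 0.94 × 0.421396 = 0.396112
Normaliser: 0.0259267 + 0.396112 = 0.422039
Responsibility of Group I: 0.0259267 / 0.422039 ≈ 0.061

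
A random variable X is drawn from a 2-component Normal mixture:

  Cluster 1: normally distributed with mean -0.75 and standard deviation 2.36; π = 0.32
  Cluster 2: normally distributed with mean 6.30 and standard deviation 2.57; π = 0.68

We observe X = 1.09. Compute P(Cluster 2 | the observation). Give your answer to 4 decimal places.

The responsibility of component k is π_k f_k(x) divided by Σ_j π_j f_j(x).
Component likelihoods at x = 1.09:
  f_1 = 0.124738
  f_2 = 0.019887
Multiply by the mixture weights:
  π_1·f_1 = 0.32 × 0.124738 = 0.0399163
  π_2·f_2 = 0.68 × 0.019887 = 0.0135231
Normaliser: 0.0399163 + 0.0135231 = 0.0534395
P(Cluster 2 | the observation) ≈ 0.2531

0.2531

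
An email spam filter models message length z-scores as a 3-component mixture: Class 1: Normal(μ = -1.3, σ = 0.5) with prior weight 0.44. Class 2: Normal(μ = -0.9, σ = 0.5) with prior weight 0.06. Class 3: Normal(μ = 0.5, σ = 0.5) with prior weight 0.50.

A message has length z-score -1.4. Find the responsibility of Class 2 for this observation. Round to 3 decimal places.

Posterior ∝ prior × likelihood, so P(k | x) ∝ w_k f_k(x); normalise over all components.
Normal densities:
  p_1 = 0.782085
  p_2 = 0.483941
  p_3 = 0.000583894
Unnormalised posteriors:
  w_1·p_1 = 0.44 × 0.782085 = 0.344118
  w_2·p_2 = 0.06 × 0.483941 = 0.0290365
  w_3·p_3 = 0.50 × 0.000583894 = 0.000291947
Denominator: 0.344118 + 0.0290365 + 0.000291947 = 0.373446
P(Class 2 | data) ≈ 0.078

0.078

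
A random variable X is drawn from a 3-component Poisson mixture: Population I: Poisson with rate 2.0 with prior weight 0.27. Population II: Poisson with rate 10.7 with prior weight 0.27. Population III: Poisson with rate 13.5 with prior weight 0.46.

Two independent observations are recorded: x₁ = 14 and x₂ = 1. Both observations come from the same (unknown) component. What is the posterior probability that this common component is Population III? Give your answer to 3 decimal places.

Posterior ∝ prior × likelihood, so P(k | x) ∝ π_k f_k(x); normalise over all components.
Since both observations come from the same component, the likelihood for component k is f_k(x₁)·f_k(x₂).
  L_I = [2.54345e-08] × [0.270671] = 6.88436e-09
  L_II = [0.0666828] × [0.000241231] = 1.60859e-05
  L_III = [0.105024] × [1.85079e-05] = 1.94378e-06
Weight by the priors:
  π_I·L_I = 0.27 × 6.88436e-09 = 1.85878e-09
  π_II·L_II = 0.27 × 1.60859e-05 = 4.3432e-06
  π_III·L_III = 0.46 × 1.94378e-06 = 8.94139e-07
Marginal: 1.85878e-09 + 4.3432e-06 + 8.94139e-07 = 5.2392e-06
So the posterior for Population III is 8.94139e-07 / 5.2392e-06 ≈ 0.171.

0.171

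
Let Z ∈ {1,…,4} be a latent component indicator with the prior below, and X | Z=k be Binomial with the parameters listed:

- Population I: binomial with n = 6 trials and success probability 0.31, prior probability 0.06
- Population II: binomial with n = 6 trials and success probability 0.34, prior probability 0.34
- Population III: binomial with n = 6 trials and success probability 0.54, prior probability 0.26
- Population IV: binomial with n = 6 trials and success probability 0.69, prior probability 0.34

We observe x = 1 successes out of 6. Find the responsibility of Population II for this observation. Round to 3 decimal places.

0.691

Apply Bayes' rule: the posterior for each component is proportional to its prior times its likelihood at x.
Binomial probabilities:
  L_I = 0.29091
  L_II = 0.255476
  L_III = 0.066732
  L_IV = 0.0118525
Prior × likelihood for each component:
  π_I·L_I = 0.06 × 0.29091 = 0.0174546
  π_II·L_II = 0.34 × 0.255476 = 0.0868618
  π_III·L_III = 0.26 × 0.066732 = 0.0173503
  π_IV·L_IV = 0.34 × 0.0118525 = 0.00402984
Marginal: 0.0174546 + 0.0868618 + 0.0173503 + 0.00402984 = 0.125697
P(Population II | x) = 0.0868618 / 0.125697 ≈ 0.691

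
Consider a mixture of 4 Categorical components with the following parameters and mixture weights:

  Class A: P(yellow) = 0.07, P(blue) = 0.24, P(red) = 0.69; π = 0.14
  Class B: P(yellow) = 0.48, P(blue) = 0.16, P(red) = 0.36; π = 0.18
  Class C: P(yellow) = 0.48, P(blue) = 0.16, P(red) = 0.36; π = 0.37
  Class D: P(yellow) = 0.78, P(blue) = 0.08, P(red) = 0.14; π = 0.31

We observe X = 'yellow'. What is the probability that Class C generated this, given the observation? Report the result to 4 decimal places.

0.3445

P(component k | x) = w_k·f_k(x) / marginal(x), where marginal(x) = Σ_j w_j·f_j(x).
Evaluate each component's likelihood at the observed value:
  L_A = P(yellow | comp) = 0.07
  L_B = P(yellow | comp) = 0.48
  L_C = P(yellow | comp) = 0.48
  L_D = P(yellow | comp) = 0.78
Prior × likelihood for each component:
  w_A·L_A = 0.14 × 0.07 = 0.0098
  w_B·L_B = 0.18 × 0.48 = 0.0864
  w_C·L_C = 0.37 × 0.48 = 0.1776
  w_D·L_D = 0.31 × 0.78 = 0.2418
Sum: 0.0098 + 0.0864 + 0.1776 + 0.2418 = 0.5156
P(Class C | the observation) ≈ 0.3445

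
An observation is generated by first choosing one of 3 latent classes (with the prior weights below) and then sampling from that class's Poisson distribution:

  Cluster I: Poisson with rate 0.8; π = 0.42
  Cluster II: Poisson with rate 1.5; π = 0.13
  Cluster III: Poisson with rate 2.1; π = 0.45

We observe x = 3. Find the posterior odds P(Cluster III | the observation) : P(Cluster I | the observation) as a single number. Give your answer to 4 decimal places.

5.2816

Only the two components matter; the odds are (π_i f_i(x)) / (π_j f_j(x)).
Poisson probabilities:
  f_I = 0.0383427
  f_II = 0.125511
  f_III = 0.189011
0.0850552 / 0.016104 ≈ 5.2816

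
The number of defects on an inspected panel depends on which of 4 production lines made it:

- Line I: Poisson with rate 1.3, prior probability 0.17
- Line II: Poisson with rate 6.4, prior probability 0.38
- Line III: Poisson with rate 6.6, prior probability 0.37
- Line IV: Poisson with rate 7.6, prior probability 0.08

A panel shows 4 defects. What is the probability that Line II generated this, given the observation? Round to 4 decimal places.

Posterior ∝ prior × likelihood, so P(k | x) ∝ π_k f_k(x); normalise over all components.
Component likelihoods at x = 4 defects:
  L_I = e^(−1.3)·1.3^4/4! = 0.0324324
  L_II = e^(−6.4)·6.4^4/4! = 0.116151
  L_III = e^(−6.6)·6.6^4/4! = 0.107553
  L_IV = e^(−7.6)·7.6^4/4! = 0.0695673
Multiply by the mixture weights:
  π_I·L_I = 0.17 × 0.0324324 = 0.00551351
  π_II·L_II = 0.38 × 0.116151 = 0.0441375
  π_III·L_III = 0.37 × 0.107553 = 0.0397945
  π_IV·L_IV = 0.08 × 0.0695673 = 0.00556538
Evidence: 0.00551351 + 0.0441375 + 0.0397945 + 0.00556538 = 0.0950108
Responsibility of Line II: 0.0441375 / 0.0950108 ≈ 0.4646

0.4646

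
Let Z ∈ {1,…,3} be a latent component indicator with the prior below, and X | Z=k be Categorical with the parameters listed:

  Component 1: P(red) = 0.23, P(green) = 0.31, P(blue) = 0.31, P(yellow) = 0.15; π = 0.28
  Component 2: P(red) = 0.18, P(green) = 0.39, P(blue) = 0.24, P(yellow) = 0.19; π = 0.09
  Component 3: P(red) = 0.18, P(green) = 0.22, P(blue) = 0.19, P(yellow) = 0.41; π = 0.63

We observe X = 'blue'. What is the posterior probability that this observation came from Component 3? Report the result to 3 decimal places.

0.525

Posterior ∝ prior × likelihood, so P(k | x) ∝ P(Z=k) f_k(x); normalise over all components.
Categorical probabilities:
  p_1 = P(blue | comp) = 0.31
  p_2 = P(blue | comp) = 0.24
  p_3 = P(blue | comp) = 0.19
Weight by the priors:
  P(Z=1)·p_1 = 0.28 × 0.31 = 0.0868
  P(Z=2)·p_2 = 0.09 × 0.24 = 0.0216
  P(Z=3)·p_3 = 0.63 × 0.19 = 0.1197
Sum: 0.0868 + 0.0216 + 0.1197 = 0.2281
P(Component 3 | the observation) ≈ 0.525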